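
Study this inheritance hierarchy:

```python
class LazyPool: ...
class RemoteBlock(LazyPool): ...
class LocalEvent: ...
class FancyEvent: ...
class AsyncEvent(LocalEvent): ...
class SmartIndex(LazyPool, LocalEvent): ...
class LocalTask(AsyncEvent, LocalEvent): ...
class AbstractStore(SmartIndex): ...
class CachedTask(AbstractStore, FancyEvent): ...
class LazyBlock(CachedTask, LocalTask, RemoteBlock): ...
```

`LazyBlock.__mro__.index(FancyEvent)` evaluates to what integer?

L[LazyBlock] = LazyBlock + merge(L[CachedTask], L[LocalTask], L[RemoteBlock], [CachedTask LocalTask RemoteBlock])
  take CachedTask:  [CachedTask AbstractStore SmartIndex LazyPool LocalEvent FancyEvent object] + [LocalTask AsyncEvent LocalEvent object] + [RemoteBlock LazyPool object] + [CachedTask LocalTask RemoteBlock]
  take AbstractStore:  [AbstractStore SmartIndex LazyPool LocalEvent FancyEvent object] + [LocalTask AsyncEvent LocalEvent object] + [RemoteBlock LazyPool object] + [LocalTask RemoteBlock]
  take SmartIndex:  [SmartIndex LazyPool LocalEvent FancyEvent object] + [LocalTask AsyncEvent LocalEvent object] + [RemoteBlock LazyPool object] + [LocalTask RemoteBlock]
  take LocalTask:  [LazyPool LocalEvent FancyEvent object] + [LocalTask AsyncEvent LocalEvent object] + [RemoteBlock LazyPool object] + [LocalTask RemoteBlock]
  take AsyncEvent:  [LazyPool LocalEvent FancyEvent object] + [AsyncEvent LocalEvent object] + [RemoteBlock LazyPool object] + [RemoteBlock]
  take RemoteBlock:  [LazyPool LocalEvent FancyEvent object] + [LocalEvent object] + [RemoteBlock LazyPool object] + [RemoteBlock]
  take LazyPool:  [LazyPool LocalEvent FancyEvent object] + [LocalEvent object] + [LazyPool object]
  take LocalEvent:  [LocalEvent FancyEvent object] + [LocalEvent object] + [object]
  take FancyEvent:  [FancyEvent object] + [object] + [object]
  take object:  [object] + [object] + [object]
MRO: LazyBlock CachedTask AbstractStore SmartIndex LocalTask AsyncEvent RemoteBlock LazyPool LocalEvent FancyEvent object
FancyEvent sits at index 9.

9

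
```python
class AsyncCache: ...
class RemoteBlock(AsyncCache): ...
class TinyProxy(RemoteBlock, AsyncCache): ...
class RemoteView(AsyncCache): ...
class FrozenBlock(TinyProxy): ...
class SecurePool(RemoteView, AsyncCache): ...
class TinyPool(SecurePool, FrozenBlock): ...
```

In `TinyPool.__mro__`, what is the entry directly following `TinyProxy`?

L[TinyPool] = TinyPool + merge(L[SecurePool], L[FrozenBlock], [SecurePool FrozenBlock])
  take SecurePool:  [SecurePool RemoteView AsyncCache object] + [FrozenBlock TinyProxy RemoteBlock AsyncCache object] + [SecurePool FrozenBlock]
  take RemoteView:  [RemoteView AsyncCache object] + [FrozenBlock TinyProxy RemoteBlock AsyncCache object] + [FrozenBlock]
  take FrozenBlock:  [AsyncCache object] + [FrozenBlock TinyProxy RemoteBlock AsyncCache object] + [FrozenBlock]
  take TinyProxy:  [AsyncCache object] + [TinyProxy RemoteBlock AsyncCache object]
  take RemoteBlock:  [AsyncCache object] + [RemoteBlock AsyncCache object]
  take AsyncCache:  [AsyncCache object] + [AsyncCache object]
  take object:  [object] + [object]
MRO: TinyPool SecurePool RemoteView FrozenBlock TinyProxy RemoteBlock AsyncCache object
TinyProxy is at position 4; next is RemoteBlock.

RemoteBlock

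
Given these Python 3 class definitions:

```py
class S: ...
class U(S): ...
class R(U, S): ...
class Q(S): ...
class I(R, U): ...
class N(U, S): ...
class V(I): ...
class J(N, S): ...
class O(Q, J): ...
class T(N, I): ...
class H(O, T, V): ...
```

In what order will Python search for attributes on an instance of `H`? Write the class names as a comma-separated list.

L[H] = H + merge(L[O], L[T], L[V], [O T V])
  take O:  [O Q J N U S object] + [T N I R U S object] + [V I R U S object] + [O T V]
  take Q:  [Q J N U S object] + [T N I R U S object] + [V I R U S object] + [T V]
  take J:  [J N U S object] + [T N I R U S object] + [V I R U S object] + [T V]
  take T:  [N U S object] + [T N I R U S object] + [V I R U S object] + [T V]
  take N:  [N U S object] + [N I R U S object] + [V I R U S object] + [V]
  take V:  [U S object] + [I R U S object] + [V I R U S object] + [V]
  take I:  [U S object] + [I R U S object] + [I R U S object]
  take R:  [U S object] + [R U S object] + [R U S object]
  take U:  [U S object] + [U S object] + [U S object]
  take S:  [S object] + [S object] + [S object]
  take object:  [object] + [object] + [object]

H, O, Q, J, T, N, V, I, R, U, S, object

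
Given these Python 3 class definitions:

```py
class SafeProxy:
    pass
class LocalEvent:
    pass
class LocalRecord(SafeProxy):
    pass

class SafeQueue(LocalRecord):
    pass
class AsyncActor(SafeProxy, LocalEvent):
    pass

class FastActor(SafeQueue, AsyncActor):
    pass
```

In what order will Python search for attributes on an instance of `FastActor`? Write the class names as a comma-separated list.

L[FastActor] = FastActor + merge(L[SafeQueue], L[AsyncActor], [SafeQueue AsyncActor])
  take SafeQueue:  [SafeQueue LocalRecord SafeProxy object] + [AsyncActor SafeProxy LocalEvent object] + [SafeQueue AsyncActor]
  take LocalRecord:  [LocalRecord SafeProxy object] + [AsyncActor SafeProxy LocalEvent object] + [AsyncActor]
  take AsyncActor:  [SafeProxy object] + [AsyncActor SafeProxy LocalEvent object] + [AsyncActor]
  take SafeProxy:  [SafeProxy object] + [SafeProxy LocalEvent object]
  take LocalEvent:  [object] + [LocalEvent object]
  take object:  [object] + [object]

FastActor, SafeQueue, LocalRecord, AsyncActor, SafeProxy, LocalEvent, object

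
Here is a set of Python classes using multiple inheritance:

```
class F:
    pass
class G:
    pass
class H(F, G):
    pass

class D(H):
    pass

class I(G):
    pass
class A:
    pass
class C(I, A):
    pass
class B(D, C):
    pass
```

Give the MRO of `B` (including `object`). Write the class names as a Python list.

L[B] = B + merge(L[D], L[C], [D C])
  take D:  [D H F G object] + [C I G A object] + [D C]
  take H:  [H F G object] + [C I G A object] + [C]
  take F:  [F G object] + [C I G A object] + [C]
  take C:  [G object] + [C I G A object] + [C]
  take I:  [G object] + [I G A object]
  take G:  [G object] + [G A object]
  take A:  [object] + [A object]
  take object:  [object] + [object]

[B, D, H, F, C, I, G, A, object]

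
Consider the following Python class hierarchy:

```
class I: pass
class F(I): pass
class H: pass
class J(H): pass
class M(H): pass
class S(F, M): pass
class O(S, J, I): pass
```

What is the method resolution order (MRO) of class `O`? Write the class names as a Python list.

[O, S, F, J, I, M, H, object]

L[O] = O + merge(L[S], L[J], L[I], [S J I])
  take S:  [S F I M H object] + [J H object] + [I object] + [S J I]
  take F:  [F I M H object] + [J H object] + [I object] + [J I]
  take J:  [I M H object] + [J H object] + [I object] + [J I]
  take I:  [I M H object] + [H object] + [I object] + [I]
  take M:  [M H object] + [H object] + [object]
  take H:  [H object] + [H object] + [object]
  take object:  [object] + [object] + [object]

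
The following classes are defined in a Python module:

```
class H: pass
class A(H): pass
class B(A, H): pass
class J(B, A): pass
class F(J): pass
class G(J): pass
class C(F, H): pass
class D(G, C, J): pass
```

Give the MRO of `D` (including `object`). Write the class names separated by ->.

D -> G -> C -> F -> J -> B -> A -> H -> object

L[D] = D + merge(L[G], L[C], L[J], [G C J])
  take G:  [G J B A H object] + [C F J B A H object] + [J B A H object] + [G C J]
  take C:  [J B A H object] + [C F J B A H object] + [J B A H object] + [C J]
  take F:  [J B A H object] + [F J B A H object] + [J B A H object] + [J]
  take J:  [J B A H object] + [J B A H object] + [J B A H object] + [J]
  take B:  [B A H object] + [B A H object] + [B A H object]
  take A:  [A H object] + [A H object] + [A H object]
  take H:  [H object] + [H object] + [H object]
  take object:  [object] + [object] + [object]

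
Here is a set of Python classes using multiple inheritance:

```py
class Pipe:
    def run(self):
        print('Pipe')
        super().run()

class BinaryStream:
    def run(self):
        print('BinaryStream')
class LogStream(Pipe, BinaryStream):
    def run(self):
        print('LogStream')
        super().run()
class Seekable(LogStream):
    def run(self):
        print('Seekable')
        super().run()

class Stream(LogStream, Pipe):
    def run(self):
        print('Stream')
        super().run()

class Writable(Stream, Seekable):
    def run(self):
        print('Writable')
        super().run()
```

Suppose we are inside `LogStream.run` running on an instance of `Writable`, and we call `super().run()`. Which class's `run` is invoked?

L[Writable] = Writable + merge(L[Stream], L[Seekable], [Stream Seekable])
  take Stream:  [Stream LogStream Pipe BinaryStream object] + [Seekable LogStream Pipe BinaryStream object] + [Stream Seekable]
  take Seekable:  [LogStream Pipe BinaryStream object] + [Seekable LogStream Pipe BinaryStream object] + [Seekable]
  take LogStream:  [LogStream Pipe BinaryStream object] + [LogStream Pipe BinaryStream object]
  take Pipe:  [Pipe BinaryStream object] + [Pipe BinaryStream object]
  take BinaryStream:  [BinaryStream object] + [BinaryStream object]
  take object:  [object] + [object]
MRO: Writable Stream Seekable LogStream Pipe BinaryStream object
super() in LogStream.run on a Writable instance goes to the class after LogStream in Writable's MRO: Pipe.

Pipe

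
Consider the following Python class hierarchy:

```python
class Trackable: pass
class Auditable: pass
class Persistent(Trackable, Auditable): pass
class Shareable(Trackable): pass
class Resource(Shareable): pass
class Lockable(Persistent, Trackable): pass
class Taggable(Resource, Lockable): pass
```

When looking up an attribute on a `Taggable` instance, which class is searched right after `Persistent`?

Trackable

L[Taggable] = Taggable + merge(L[Resource], L[Lockable], [Resource Lockable])
  take Resource:  [Resource Shareable Trackable object] + [Lockable Persistent Trackable Auditable object] + [Resource Lockable]
  take Shareable:  [Shareable Trackable object] + [Lockable Persistent Trackable Auditable object] + [Lockable]
  take Lockable:  [Trackable object] + [Lockable Persistent Trackable Auditable object] + [Lockable]
  take Persistent:  [Trackable object] + [Persistent Trackable Auditable object]
  take Trackable:  [Trackable object] + [Trackable Auditable object]
  take Auditable:  [object] + [Auditable object]
  take object:  [object] + [object]
MRO: Taggable Resource Shareable Lockable Persistent Trackable Auditable object
Persistent is at position 4; next is Trackable.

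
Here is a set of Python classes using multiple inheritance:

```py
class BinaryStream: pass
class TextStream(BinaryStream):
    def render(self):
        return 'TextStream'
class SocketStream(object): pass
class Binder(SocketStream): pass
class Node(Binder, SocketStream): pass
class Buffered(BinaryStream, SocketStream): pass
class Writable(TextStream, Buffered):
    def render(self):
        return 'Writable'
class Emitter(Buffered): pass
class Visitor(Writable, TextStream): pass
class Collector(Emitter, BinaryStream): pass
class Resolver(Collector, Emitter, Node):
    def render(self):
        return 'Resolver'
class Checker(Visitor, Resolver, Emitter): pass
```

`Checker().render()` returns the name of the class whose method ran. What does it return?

L[Checker] = Checker + merge(L[Visitor], L[Resolver], L[Emitter], [Visitor Resolver Emitter])
  take Visitor:  [Visitor Writable TextStream Buffered BinaryStream SocketStream object] + [Resolver Collector Emitter Buffered BinaryStream Node Binder SocketStream object] + [Emitter Buffered BinaryStream SocketStream object] + [Visitor Resolver Emitter]
  take Writable:  [Writable TextStream Buffered BinaryStream SocketStream object] + [Resolver Collector Emitter Buffered BinaryStream Node Binder SocketStream object] + [Emitter Buffered BinaryStream SocketStream object] + [Resolver Emitter]
  take TextStream:  [TextStream Buffered BinaryStream SocketStream object] + [Resolver Collector Emitter Buffered BinaryStream Node Binder SocketStream object] + [Emitter Buffered BinaryStream SocketStream object] + [Resolver Emitter]
  take Resolver:  [Buffered BinaryStream SocketStream object] + [Resolver Collector Emitter Buffered BinaryStream Node Binder SocketStream object] + [Emitter Buffered BinaryStream SocketStream object] + [Resolver Emitter]
  take Collector:  [Buffered BinaryStream SocketStream object] + [Collector Emitter Buffered BinaryStream Node Binder SocketStream object] + [Emitter Buffered BinaryStream SocketStream object] + [Emitter]
  take Emitter:  [Buffered BinaryStream SocketStream object] + [Emitter Buffered BinaryStream Node Binder SocketStream object] + [Emitter Buffered BinaryStream SocketStream object] + [Emitter]
  take Buffered:  [Buffered BinaryStream SocketStream object] + [Buffered BinaryStream Node Binder SocketStream object] + [Buffered BinaryStream SocketStream object]
  take BinaryStream:  [BinaryStream SocketStream object] + [BinaryStream Node Binder SocketStream object] + [BinaryStream SocketStream object]
  take Node:  [SocketStream object] + [Node Binder SocketStream object] + [SocketStream object]
  take Binder:  [SocketStream object] + [Binder SocketStream object] + [SocketStream object]
  take SocketStream:  [SocketStream object] + [SocketStream object] + [SocketStream object]
  take object:  [object] + [object] + [object]
MRO: Checker Visitor Writable TextStream Resolver Collector Emitter Buffered BinaryStream Node Binder SocketStream object
render is defined in: Resolver, TextStream, Writable. First along the MRO is Writable.

Writable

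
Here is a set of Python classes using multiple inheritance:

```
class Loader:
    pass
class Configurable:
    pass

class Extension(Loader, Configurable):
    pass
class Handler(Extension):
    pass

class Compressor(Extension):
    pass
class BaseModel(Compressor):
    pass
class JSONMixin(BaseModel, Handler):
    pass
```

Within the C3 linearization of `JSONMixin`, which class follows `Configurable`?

L[JSONMixin] = JSONMixin + merge(L[BaseModel], L[Handler], [BaseModel Handler])
  take BaseModel:  [BaseModel Compressor Extension Loader Configurable object] + [Handler Extension Loader Configurable object] + [BaseModel Handler]
  take Compressor:  [Compressor Extension Loader Configurable object] + [Handler Extension Loader Configurable object] + [Handler]
  take Handler:  [Extension Loader Configurable object] + [Handler Extension Loader Configurable object] + [Handler]
  take Extension:  [Extension Loader Configurable object] + [Extension Loader Configurable object]
  take Loader:  [Loader Configurable object] + [Loader Configurable object]
  take Configurable:  [Configurable object] + [Configurable object]
  take object:  [object] + [object]
MRO: JSONMixin BaseModel Compressor Handler Extension Loader Configurable object
Configurable is at position 6; next is object.

object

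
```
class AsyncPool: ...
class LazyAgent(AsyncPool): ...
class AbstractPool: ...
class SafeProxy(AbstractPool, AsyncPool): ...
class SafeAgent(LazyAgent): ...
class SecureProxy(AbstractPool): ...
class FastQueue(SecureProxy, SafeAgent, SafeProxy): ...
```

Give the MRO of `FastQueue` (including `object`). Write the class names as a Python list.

[FastQueue, SecureProxy, SafeAgent, LazyAgent, SafeProxy, AbstractPool, AsyncPool, object]

L[FastQueue] = FastQueue + merge(L[SecureProxy], L[SafeAgent], L[SafeProxy], [SecureProxy SafeAgent SafeProxy])
  take SecureProxy:  [SecureProxy AbstractPool object] + [SafeAgent LazyAgent AsyncPool object] + [SafeProxy AbstractPool AsyncPool object] + [SecureProxy SafeAgent SafeProxy]
  take SafeAgent:  [AbstractPool object] + [SafeAgent LazyAgent AsyncPool object] + [SafeProxy AbstractPool AsyncPool object] + [SafeAgent SafeProxy]
  take LazyAgent:  [AbstractPool object] + [LazyAgent AsyncPool object] + [SafeProxy AbstractPool AsyncPool object] + [SafeProxy]
  take SafeProxy:  [AbstractPool object] + [AsyncPool object] + [SafeProxy AbstractPool AsyncPool object] + [SafeProxy]
  take AbstractPool:  [AbstractPool object] + [AsyncPool object] + [AbstractPool AsyncPool object]
  take AsyncPool:  [object] + [AsyncPool object] + [AsyncPool object]
  take object:  [object] + [object] + [object]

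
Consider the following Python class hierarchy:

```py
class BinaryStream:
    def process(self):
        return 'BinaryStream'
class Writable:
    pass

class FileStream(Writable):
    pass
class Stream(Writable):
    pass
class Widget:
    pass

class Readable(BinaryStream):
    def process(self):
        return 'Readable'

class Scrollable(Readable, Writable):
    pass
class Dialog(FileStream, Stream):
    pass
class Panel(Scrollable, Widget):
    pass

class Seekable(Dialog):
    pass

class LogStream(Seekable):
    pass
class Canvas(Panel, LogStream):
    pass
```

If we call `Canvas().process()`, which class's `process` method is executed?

L[Canvas] = Canvas + merge(L[Panel], L[LogStream], [Panel LogStream])
  take Panel:  [Panel Scrollable Readable BinaryStream Writable Widget object] + [LogStream Seekable Dialog FileStream Stream Writable object] + [Panel LogStream]
  take Scrollable:  [Scrollable Readable BinaryStream Writable Widget object] + [LogStream Seekable Dialog FileStream Stream Writable object] + [LogStream]
  take Readable:  [Readable BinaryStream Writable Widget object] + [LogStream Seekable Dialog FileStream Stream Writable object] + [LogStream]
  take BinaryStream:  [BinaryStream Writable Widget object] + [LogStream Seekable Dialog FileStream Stream Writable object] + [LogStream]
  take LogStream:  [Writable Widget object] + [LogStream Seekable Dialog FileStream Stream Writable object] + [LogStream]
  take Seekable:  [Writable Widget object] + [Seekable Dialog FileStream Stream Writable object]
  take Dialog:  [Writable Widget object] + [Dialog FileStream Stream Writable object]
  take FileStream:  [Writable Widget object] + [FileStream Stream Writable object]
  take Stream:  [Writable Widget object] + [Stream Writable object]
  take Writable:  [Writable Widget object] + [Writable object]
  take Widget:  [Widget object] + [object]
  take object:  [object] + [object]
MRO: Canvas Panel Scrollable Readable BinaryStream LogStream Seekable Dialog FileStream Stream Writable Widget object
process is defined in: BinaryStream, Readable. First along the MRO is Readable.

Readable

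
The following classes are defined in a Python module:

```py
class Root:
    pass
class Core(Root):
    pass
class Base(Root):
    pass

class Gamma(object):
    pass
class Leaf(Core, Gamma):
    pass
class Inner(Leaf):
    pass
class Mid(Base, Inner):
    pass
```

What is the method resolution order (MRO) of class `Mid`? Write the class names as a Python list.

L[Mid] = Mid + merge(L[Base], L[Inner], [Base Inner])
  take Base:  [Base Root object] + [Inner Leaf Core Root Gamma object] + [Base Inner]
  take Inner:  [Root object] + [Inner Leaf Core Root Gamma object] + [Inner]
  take Leaf:  [Root object] + [Leaf Core Root Gamma object]
  take Core:  [Root object] + [Core Root Gamma object]
  take Root:  [Root object] + [Root Gamma object]
  take Gamma:  [object] + [Gamma object]
  take object:  [object] + [object]

[Mid, Base, Inner, Leaf, Core, Root, Gamma, object]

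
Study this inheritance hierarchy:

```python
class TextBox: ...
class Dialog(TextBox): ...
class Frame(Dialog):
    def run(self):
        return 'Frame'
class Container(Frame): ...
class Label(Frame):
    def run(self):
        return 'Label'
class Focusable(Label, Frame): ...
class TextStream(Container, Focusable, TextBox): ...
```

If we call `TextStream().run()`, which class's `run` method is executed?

Label

L[TextStream] = TextStream + merge(L[Container], L[Focusable], L[TextBox], [Container Focusable TextBox])
  take Container:  [Container Frame Dialog TextBox object] + [Focusable Label Frame Dialog TextBox object] + [TextBox object] + [Container Focusable TextBox]
  take Focusable:  [Frame Dialog TextBox object] + [Focusable Label Frame Dialog TextBox object] + [TextBox object] + [Focusable TextBox]
  take Label:  [Frame Dialog TextBox object] + [Label Frame Dialog TextBox object] + [TextBox object] + [TextBox]
  take Frame:  [Frame Dialog TextBox object] + [Frame Dialog TextBox object] + [TextBox object] + [TextBox]
  take Dialog:  [Dialog TextBox object] + [Dialog TextBox object] + [TextBox object] + [TextBox]
  take TextBox:  [TextBox object] + [TextBox object] + [TextBox object] + [TextBox]
  take object:  [object] + [object] + [object]
MRO: TextStream Container Focusable Label Frame Dialog TextBox object
run is defined in: Frame, Label. First along the MRO is Label.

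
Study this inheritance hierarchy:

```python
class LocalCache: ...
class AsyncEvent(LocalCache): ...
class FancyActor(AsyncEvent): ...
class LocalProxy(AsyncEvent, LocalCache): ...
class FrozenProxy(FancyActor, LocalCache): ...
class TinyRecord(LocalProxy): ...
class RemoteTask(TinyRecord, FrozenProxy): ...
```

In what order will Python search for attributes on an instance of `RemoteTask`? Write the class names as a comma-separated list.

RemoteTask, TinyRecord, LocalProxy, FrozenProxy, FancyActor, AsyncEvent, LocalCache, object

L[RemoteTask] = RemoteTask + merge(L[TinyRecord], L[FrozenProxy], [TinyRecord FrozenProxy])
  take TinyRecord:  [TinyRecord LocalProxy AsyncEvent LocalCache object] + [FrozenProxy FancyActor AsyncEvent LocalCache object] + [TinyRecord FrozenProxy]
  take LocalProxy:  [LocalProxy AsyncEvent LocalCache object] + [FrozenProxy FancyActor AsyncEvent LocalCache object] + [FrozenProxy]
  take FrozenProxy:  [AsyncEvent LocalCache object] + [FrozenProxy FancyActor AsyncEvent LocalCache object] + [FrozenProxy]
  take FancyActor:  [AsyncEvent LocalCache object] + [FancyActor AsyncEvent LocalCache object]
  take AsyncEvent:  [AsyncEvent LocalCache object] + [AsyncEvent LocalCache object]
  take LocalCache:  [LocalCache object] + [LocalCache object]
  take object:  [object] + [object]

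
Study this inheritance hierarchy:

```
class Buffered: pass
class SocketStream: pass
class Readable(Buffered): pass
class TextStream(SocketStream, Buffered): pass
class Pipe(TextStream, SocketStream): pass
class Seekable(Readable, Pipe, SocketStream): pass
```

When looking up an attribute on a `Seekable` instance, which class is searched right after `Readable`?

Pipe

L[Seekable] = Seekable + merge(L[Readable], L[Pipe], L[SocketStream], [Readable Pipe SocketStream])
  take Readable:  [Readable Buffered object] + [Pipe TextStream SocketStream Buffered object] + [SocketStream object] + [Readable Pipe SocketStream]
  take Pipe:  [Buffered object] + [Pipe TextStream SocketStream Buffered object] + [SocketStream object] + [Pipe SocketStream]
  take TextStream:  [Buffered object] + [TextStream SocketStream Buffered object] + [SocketStream object] + [SocketStream]
  take SocketStream:  [Buffered object] + [SocketStream Buffered object] + [SocketStream object] + [SocketStream]
  take Buffered:  [Buffered object] + [Buffered object] + [object]
  take object:  [object] + [object] + [object]
MRO: Seekable Readable Pipe TextStream SocketStream Buffered object
Readable is at position 1; next is Pipe.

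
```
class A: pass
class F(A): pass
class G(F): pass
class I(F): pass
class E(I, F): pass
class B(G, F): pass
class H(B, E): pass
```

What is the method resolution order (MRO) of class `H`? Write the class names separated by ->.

H -> B -> G -> E -> I -> F -> A -> object

L[H] = H + merge(L[B], L[E], [B E])
  take B:  [B G F A object] + [E I F A object] + [B E]
  take G:  [G F A object] + [E I F A object] + [E]
  take E:  [F A object] + [E I F A object] + [E]
  take I:  [F A object] + [I F A object]
  take F:  [F A object] + [F A object]
  take A:  [A object] + [A object]
  take object:  [object] + [object]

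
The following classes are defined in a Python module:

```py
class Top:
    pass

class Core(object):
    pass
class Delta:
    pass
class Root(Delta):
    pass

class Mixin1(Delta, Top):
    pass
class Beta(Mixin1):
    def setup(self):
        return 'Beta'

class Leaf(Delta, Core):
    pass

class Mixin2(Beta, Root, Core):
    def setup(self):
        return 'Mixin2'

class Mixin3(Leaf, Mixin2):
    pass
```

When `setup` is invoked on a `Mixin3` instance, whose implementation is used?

L[Mixin3] = Mixin3 + merge(L[Leaf], L[Mixin2], [Leaf Mixin2])
  take Leaf:  [Leaf Delta Core object] + [Mixin2 Beta Mixin1 Root Delta Top Core object] + [Leaf Mixin2]
  take Mixin2:  [Delta Core object] + [Mixin2 Beta Mixin1 Root Delta Top Core object] + [Mixin2]
  take Beta:  [Delta Core object] + [Beta Mixin1 Root Delta Top Core object]
  take Mixin1:  [Delta Core object] + [Mixin1 Root Delta Top Core object]
  take Root:  [Delta Core object] + [Root Delta Top Core object]
  take Delta:  [Delta Core object] + [Delta Top Core object]
  take Top:  [Core object] + [Top Core object]
  take Core:  [Core object] + [Core object]
  take object:  [object] + [object]
MRO: Mixin3 Leaf Mixin2 Beta Mixin1 Root Delta Top Core object
setup is defined in: Beta, Mixin2. First along the MRO is Mixin2.

Mixin2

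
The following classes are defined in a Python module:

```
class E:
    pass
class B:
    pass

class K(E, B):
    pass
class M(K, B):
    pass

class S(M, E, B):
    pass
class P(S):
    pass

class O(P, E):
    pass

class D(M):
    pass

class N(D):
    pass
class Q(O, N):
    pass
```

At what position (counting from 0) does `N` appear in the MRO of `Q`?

L[Q] = Q + merge(L[O], L[N], [O N])
  take O:  [O P S M K E B object] + [N D M K E B object] + [O N]
  take P:  [P S M K E B object] + [N D M K E B object] + [N]
  take S:  [S M K E B object] + [N D M K E B object] + [N]
  take N:  [M K E B object] + [N D M K E B object] + [N]
  take D:  [M K E B object] + [D M K E B object]
  take M:  [M K E B object] + [M K E B object]
  take K:  [K E B object] + [K E B object]
  take E:  [E B object] + [E B object]
  take B:  [B object] + [B object]
  take object:  [object] + [object]
MRO: Q O P S N D M K E B object
N sits at index 4.

4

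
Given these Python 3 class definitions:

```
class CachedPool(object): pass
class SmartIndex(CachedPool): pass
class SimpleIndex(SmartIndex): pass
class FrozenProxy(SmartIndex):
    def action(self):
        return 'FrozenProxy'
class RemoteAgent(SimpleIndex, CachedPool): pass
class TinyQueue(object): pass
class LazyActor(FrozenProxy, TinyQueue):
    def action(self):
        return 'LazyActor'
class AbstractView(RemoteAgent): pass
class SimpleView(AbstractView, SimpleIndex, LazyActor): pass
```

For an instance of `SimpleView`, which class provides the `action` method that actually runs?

LazyActor

L[SimpleView] = SimpleView + merge(L[AbstractView], L[SimpleIndex], L[LazyActor], [AbstractView SimpleIndex LazyActor])
  take AbstractView:  [AbstractView RemoteAgent SimpleIndex SmartIndex CachedPool object] + [SimpleIndex SmartIndex CachedPool object] + [LazyActor FrozenProxy SmartIndex CachedPool TinyQueue object] + [AbstractView SimpleIndex LazyActor]
  take RemoteAgent:  [RemoteAgent SimpleIndex SmartIndex CachedPool object] + [SimpleIndex SmartIndex CachedPool object] + [LazyActor FrozenProxy SmartIndex CachedPool TinyQueue object] + [SimpleIndex LazyActor]
  take SimpleIndex:  [SimpleIndex SmartIndex CachedPool object] + [SimpleIndex SmartIndex CachedPool object] + [LazyActor FrozenProxy SmartIndex CachedPool TinyQueue object] + [SimpleIndex LazyActor]
  take LazyActor:  [SmartIndex CachedPool object] + [SmartIndex CachedPool object] + [LazyActor FrozenProxy SmartIndex CachedPool TinyQueue object] + [LazyActor]
  take FrozenProxy:  [SmartIndex CachedPool object] + [SmartIndex CachedPool object] + [FrozenProxy SmartIndex CachedPool TinyQueue object]
  take SmartIndex:  [SmartIndex CachedPool object] + [SmartIndex CachedPool object] + [SmartIndex CachedPool TinyQueue object]
  take CachedPool:  [CachedPool object] + [CachedPool object] + [CachedPool TinyQueue object]
  take TinyQueue:  [object] + [object] + [TinyQueue object]
  take object:  [object] + [object] + [object]
MRO: SimpleView AbstractView RemoteAgent SimpleIndex LazyActor FrozenProxy SmartIndex CachedPool TinyQueue object
action is defined in: FrozenProxy, LazyActor. First along the MRO is LazyActor.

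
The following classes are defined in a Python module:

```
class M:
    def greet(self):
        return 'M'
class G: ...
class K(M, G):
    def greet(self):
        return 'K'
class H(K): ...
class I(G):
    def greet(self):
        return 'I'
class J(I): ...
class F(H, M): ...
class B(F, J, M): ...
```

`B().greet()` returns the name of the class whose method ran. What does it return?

L[B] = B + merge(L[F], L[J], L[M], [F J M])
  take F:  [F H K M G object] + [J I G object] + [M object] + [F J M]
  take H:  [H K M G object] + [J I G object] + [M object] + [J M]
  take K:  [K M G object] + [J I G object] + [M object] + [J M]
  take J:  [M G object] + [J I G object] + [M object] + [J M]
  take M:  [M G object] + [I G object] + [M object] + [M]
  take I:  [G object] + [I G object] + [object]
  take G:  [G object] + [G object] + [object]
  take object:  [object] + [object] + [object]
MRO: B F H K J M I G object
greet is defined in: I, K, M. First along the MRO is K.

K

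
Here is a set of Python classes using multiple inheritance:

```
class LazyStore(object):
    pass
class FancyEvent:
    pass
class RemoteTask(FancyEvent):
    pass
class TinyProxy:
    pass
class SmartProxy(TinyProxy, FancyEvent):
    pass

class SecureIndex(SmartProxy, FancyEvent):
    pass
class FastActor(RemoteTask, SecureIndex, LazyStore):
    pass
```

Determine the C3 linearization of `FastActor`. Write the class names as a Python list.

[FastActor, RemoteTask, SecureIndex, SmartProxy, TinyProxy, FancyEvent, LazyStore, object]

L[FastActor] = FastActor + merge(L[RemoteTask], L[SecureIndex], L[LazyStore], [RemoteTask SecureIndex LazyStore])
  take RemoteTask:  [RemoteTask FancyEvent object] + [SecureIndex SmartProxy TinyProxy FancyEvent object] + [LazyStore object] + [RemoteTask SecureIndex LazyStore]
  take SecureIndex:  [FancyEvent object] + [SecureIndex SmartProxy TinyProxy FancyEvent object] + [LazyStore object] + [SecureIndex LazyStore]
  take SmartProxy:  [FancyEvent object] + [SmartProxy TinyProxy FancyEvent object] + [LazyStore object] + [LazyStore]
  take TinyProxy:  [FancyEvent object] + [TinyProxy FancyEvent object] + [LazyStore object] + [LazyStore]
  take FancyEvent:  [FancyEvent object] + [FancyEvent object] + [LazyStore object] + [LazyStore]
  take LazyStore:  [object] + [object] + [LazyStore object] + [LazyStore]
  take object:  [object] + [object] + [object]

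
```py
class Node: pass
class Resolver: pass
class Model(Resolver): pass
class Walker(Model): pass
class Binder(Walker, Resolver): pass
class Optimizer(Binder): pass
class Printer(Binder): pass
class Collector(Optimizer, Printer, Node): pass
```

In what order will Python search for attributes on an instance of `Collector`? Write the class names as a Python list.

L[Collector] = Collector + merge(L[Optimizer], L[Printer], L[Node], [Optimizer Printer Node])
  take Optimizer:  [Optimizer Binder Walker Model Resolver object] + [Printer Binder Walker Model Resolver object] + [Node object] + [Optimizer Printer Node]
  take Printer:  [Binder Walker Model Resolver object] + [Printer Binder Walker Model Resolver object] + [Node object] + [Printer Node]
  take Binder:  [Binder Walker Model Resolver object] + [Binder Walker Model Resolver object] + [Node object] + [Node]
  take Walker:  [Walker Model Resolver object] + [Walker Model Resolver object] + [Node object] + [Node]
  take Model:  [Model Resolver object] + [Model Resolver object] + [Node object] + [Node]
  take Resolver:  [Resolver object] + [Resolver object] + [Node object] + [Node]
  take Node:  [object] + [object] + [Node object] + [Node]
  take object:  [object] + [object] + [object]

[Collector, Optimizer, Printer, Binder, Walker, Model, Resolver, Node, object]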